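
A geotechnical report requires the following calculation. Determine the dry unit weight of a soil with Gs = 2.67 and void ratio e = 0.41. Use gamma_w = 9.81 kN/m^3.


Using gamma_d = Gs * gamma_w / (1 + e)
gamma_d = 2.67 * 9.81 / (1 + 0.41)
gamma_d = 2.67 * 9.81 / 1.41
gamma_d = 18.576 kN/m^3


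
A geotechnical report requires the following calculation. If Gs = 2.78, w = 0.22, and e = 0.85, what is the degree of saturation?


Result: 0.7195

Derivation:
Using S = Gs * w / e
S = 2.78 * 0.22 / 0.85
S = 0.7195


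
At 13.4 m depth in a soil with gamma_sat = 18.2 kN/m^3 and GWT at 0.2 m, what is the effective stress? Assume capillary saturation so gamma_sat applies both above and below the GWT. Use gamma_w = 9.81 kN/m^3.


Total stress = gamma_sat * depth
sigma = 18.2 * 13.4 = 243.88 kPa
Pore water pressure u = gamma_w * (depth - d_wt)
u = 9.81 * (13.4 - 0.2) = 129.492 kPa
Effective stress = sigma - u
sigma' = 243.88 - 129.492 = 114.39 kPa


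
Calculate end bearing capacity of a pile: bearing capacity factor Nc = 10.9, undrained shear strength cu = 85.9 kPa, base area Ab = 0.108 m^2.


Result: 101.12 kN

Derivation:
Using Qb = Nc * cu * Ab
Qb = 10.9 * 85.9 * 0.108
Qb = 101.12 kN


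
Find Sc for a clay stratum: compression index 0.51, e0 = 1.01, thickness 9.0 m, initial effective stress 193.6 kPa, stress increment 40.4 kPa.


Using Sc = Cc * H / (1 + e0) * log10((sigma0 + delta_sigma) / sigma0)
Stress ratio = (193.6 + 40.4) / 193.6 = 1.20868
log10(1.20868) = 0.0823105
Cc * H / (1 + e0) = 0.51 * 9.0 / (1 + 1.01) = 2.28358
Sc = 2.28358 * 0.0823105
Sc = 0.188 m


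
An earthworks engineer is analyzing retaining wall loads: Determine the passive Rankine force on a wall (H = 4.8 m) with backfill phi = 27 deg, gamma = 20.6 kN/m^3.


Compute passive earth pressure coefficient:
Kp = tan^2(45 + phi/2) = tan^2(58.5) = 2.66294
Compute passive force:
Pp = 0.5 * Kp * gamma * H^2
Pp = 0.5 * 2.66294 * 20.6 * 4.8^2
Pp = 631.95 kN/m


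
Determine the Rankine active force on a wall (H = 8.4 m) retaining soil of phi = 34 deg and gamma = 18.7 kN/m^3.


Result: 186.52 kN/m

Derivation:
Compute active earth pressure coefficient:
Ka = tan^2(45 - phi/2) = tan^2(28.0) = 0.282715
Compute active force:
Pa = 0.5 * Ka * gamma * H^2
Pa = 0.5 * 0.282715 * 18.7 * 8.4^2
Pa = 186.52 kN/m


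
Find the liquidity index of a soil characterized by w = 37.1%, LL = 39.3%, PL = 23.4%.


Result: 0.862

Derivation:
First compute the plasticity index:
PI = LL - PL = 39.3 - 23.4 = 15.9
Then compute the liquidity index:
LI = (w - PL) / PI
LI = (37.1 - 23.4) / 15.9
LI = 0.862


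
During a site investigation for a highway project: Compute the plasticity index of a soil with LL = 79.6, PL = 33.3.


Result: 46.3

Derivation:
Using PI = LL - PL
PI = 79.6 - 33.3
PI = 46.3


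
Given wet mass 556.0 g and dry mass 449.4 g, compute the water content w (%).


Using w = (m_wet - m_dry) / m_dry * 100
m_wet - m_dry = 556.0 - 449.4 = 106.6 g
w = 106.6 / 449.4 * 100
w = 23.72 %


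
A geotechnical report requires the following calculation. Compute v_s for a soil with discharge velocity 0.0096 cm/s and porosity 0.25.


Result: 0.0384 cm/s

Derivation:
Using v_s = v_d / n
v_s = 0.0096 / 0.25
v_s = 0.0384 cm/s


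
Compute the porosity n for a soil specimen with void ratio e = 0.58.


Using the relation n = e / (1 + e)
n = 0.58 / (1 + 0.58)
n = 0.58 / 1.58
n = 0.3671


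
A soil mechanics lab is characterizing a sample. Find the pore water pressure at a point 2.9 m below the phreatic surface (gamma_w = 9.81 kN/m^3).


Using u = gamma_w * h_w
u = 9.81 * 2.9
u = 28.45 kPa


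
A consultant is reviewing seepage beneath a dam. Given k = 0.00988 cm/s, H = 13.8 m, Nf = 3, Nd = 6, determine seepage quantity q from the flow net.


Convert k to m/s for unit consistency with H:
k = 0.00988 cm/s = 0.00988 / 100 m/s = 9.88e-05 m/s
Using q = k * H * Nf / Nd
Nf / Nd = 3 / 6 = 0.5
q = 9.88e-05 * 13.8 * 0.5
q = 0.0006817 m^3/s per m


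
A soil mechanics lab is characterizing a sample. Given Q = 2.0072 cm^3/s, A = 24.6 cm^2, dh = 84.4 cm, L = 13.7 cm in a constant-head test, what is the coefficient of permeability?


Result: 0.013244 cm/s

Derivation:
Compute hydraulic gradient:
i = dh / L = 84.4 / 13.7 = 6.16058
Then apply Darcy's law:
k = Q / (A * i)
k = 2.0072 / (24.6 * 6.16058)
k = 2.0072 / 151.55
k = 0.013244 cm/s


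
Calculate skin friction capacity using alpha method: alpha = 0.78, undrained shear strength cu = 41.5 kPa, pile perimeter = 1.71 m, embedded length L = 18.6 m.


Using Qs = alpha * cu * perimeter * L
Qs = 0.78 * 41.5 * 1.71 * 18.6
Qs = 1029.56 kN


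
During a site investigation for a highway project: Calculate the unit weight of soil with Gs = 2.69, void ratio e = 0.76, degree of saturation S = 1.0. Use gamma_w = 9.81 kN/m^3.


Result: 19.23 kN/m^3

Derivation:
Using gamma = gamma_w * (Gs + S*e) / (1 + e)
Numerator: Gs + S*e = 2.69 + 1.0*0.76 = 3.45
Denominator: 1 + e = 1 + 0.76 = 1.76
gamma = 9.81 * 3.45 / 1.76
gamma = 19.23 kN/m^3


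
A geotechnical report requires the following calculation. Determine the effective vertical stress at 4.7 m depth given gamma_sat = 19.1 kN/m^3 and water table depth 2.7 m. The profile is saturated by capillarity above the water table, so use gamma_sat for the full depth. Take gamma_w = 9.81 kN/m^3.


Total stress = gamma_sat * depth
sigma = 19.1 * 4.7 = 89.77 kPa
Pore water pressure u = gamma_w * (depth - d_wt)
u = 9.81 * (4.7 - 2.7) = 19.62 kPa
Effective stress = sigma - u
sigma' = 89.77 - 19.62 = 70.15 kPa


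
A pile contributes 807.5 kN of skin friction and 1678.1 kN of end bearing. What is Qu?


Result: 2485.6 kN

Derivation:
Using Qu = Qf + Qb
Qu = 807.5 + 1678.1
Qu = 2485.6 kN


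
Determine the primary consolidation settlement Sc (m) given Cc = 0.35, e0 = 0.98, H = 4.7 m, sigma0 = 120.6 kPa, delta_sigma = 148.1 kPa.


Using Sc = Cc * H / (1 + e0) * log10((sigma0 + delta_sigma) / sigma0)
Stress ratio = (120.6 + 148.1) / 120.6 = 2.22803
log10(2.22803) = 0.34792
Cc * H / (1 + e0) = 0.35 * 4.7 / (1 + 0.98) = 0.830808
Sc = 0.830808 * 0.34792
Sc = 0.2891 m


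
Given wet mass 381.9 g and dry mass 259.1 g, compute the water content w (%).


Result: 47.39 %

Derivation:
Using w = (m_wet - m_dry) / m_dry * 100
m_wet - m_dry = 381.9 - 259.1 = 122.8 g
w = 122.8 / 259.1 * 100
w = 47.39 %


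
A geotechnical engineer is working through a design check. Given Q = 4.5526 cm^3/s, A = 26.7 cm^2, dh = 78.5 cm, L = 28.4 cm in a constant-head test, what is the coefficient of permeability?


Result: 0.061687 cm/s

Derivation:
Compute hydraulic gradient:
i = dh / L = 78.5 / 28.4 = 2.76408
Then apply Darcy's law:
k = Q / (A * i)
k = 4.5526 / (26.7 * 2.76408)
k = 4.5526 / 73.8011
k = 0.061687 cm/s


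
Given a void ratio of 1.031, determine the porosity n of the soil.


Result: 0.5076

Derivation:
Using the relation n = e / (1 + e)
n = 1.031 / (1 + 1.031)
n = 1.031 / 2.031
n = 0.5076


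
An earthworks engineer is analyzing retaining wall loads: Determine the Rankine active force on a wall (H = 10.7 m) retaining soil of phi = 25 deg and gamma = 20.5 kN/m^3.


Result: 476.28 kN/m

Derivation:
Compute active earth pressure coefficient:
Ka = tan^2(45 - phi/2) = tan^2(32.5) = 0.405859
Compute active force:
Pa = 0.5 * Ka * gamma * H^2
Pa = 0.5 * 0.405859 * 20.5 * 10.7^2
Pa = 476.28 kN/m


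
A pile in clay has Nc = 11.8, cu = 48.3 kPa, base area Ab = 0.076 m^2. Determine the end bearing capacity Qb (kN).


Result: 43.32 kN

Derivation:
Using Qb = Nc * cu * Ab
Qb = 11.8 * 48.3 * 0.076
Qb = 43.32 kN


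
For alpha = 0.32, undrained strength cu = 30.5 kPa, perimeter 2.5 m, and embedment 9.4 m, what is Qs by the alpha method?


Using Qs = alpha * cu * perimeter * L
Qs = 0.32 * 30.5 * 2.5 * 9.4
Qs = 229.36 kN


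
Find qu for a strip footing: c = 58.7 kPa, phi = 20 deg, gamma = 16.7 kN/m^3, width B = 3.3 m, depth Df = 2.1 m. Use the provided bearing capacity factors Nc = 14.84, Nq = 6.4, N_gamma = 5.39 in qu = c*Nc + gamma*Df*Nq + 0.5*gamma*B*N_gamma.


Compute qu = c*Nc + gamma*Df*Nq + 0.5*gamma*B*N_gamma
Term 1: 58.7 * 14.84 = 871.108
Term 2: 16.7 * 2.1 * 6.4 = 224.448
Term 3: 0.5 * 16.7 * 3.3 * 5.39 = 148.52145
qu = 871.108 + 224.448 + 148.52145
qu = 1244.08 kPa


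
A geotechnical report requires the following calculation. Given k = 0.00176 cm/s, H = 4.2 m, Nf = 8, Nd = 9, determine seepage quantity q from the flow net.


Result: 6.571e-05 m^3/s per m

Derivation:
Convert k to m/s for unit consistency with H:
k = 0.00176 cm/s = 0.00176 / 100 m/s = 1.76e-05 m/s
Using q = k * H * Nf / Nd
Nf / Nd = 8 / 9 = 0.8889
q = 1.76e-05 * 4.2 * 0.8889
q = 6.571e-05 m^3/s per m


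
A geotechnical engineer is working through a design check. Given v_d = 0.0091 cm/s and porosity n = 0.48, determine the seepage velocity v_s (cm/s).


Using v_s = v_d / n
v_s = 0.0091 / 0.48
v_s = 0.01896 cm/s


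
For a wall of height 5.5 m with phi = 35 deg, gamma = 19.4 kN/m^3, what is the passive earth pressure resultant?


Compute passive earth pressure coefficient:
Kp = tan^2(45 + phi/2) = tan^2(62.5) = 3.690172
Compute passive force:
Pp = 0.5 * Kp * gamma * H^2
Pp = 0.5 * 3.690172 * 19.4 * 5.5^2
Pp = 1082.79 kN/m


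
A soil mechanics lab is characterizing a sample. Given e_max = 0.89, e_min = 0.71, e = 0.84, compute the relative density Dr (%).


Using Dr = (e_max - e) / (e_max - e_min) * 100
e_max - e = 0.89 - 0.84 = 0.05
e_max - e_min = 0.89 - 0.71 = 0.18
Dr = 0.05 / 0.18 * 100
Dr = 27.78 %


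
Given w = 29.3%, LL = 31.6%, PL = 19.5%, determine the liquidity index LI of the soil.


First compute the plasticity index:
PI = LL - PL = 31.6 - 19.5 = 12.1
Then compute the liquidity index:
LI = (w - PL) / PI
LI = (29.3 - 19.5) / 12.1
LI = 0.81


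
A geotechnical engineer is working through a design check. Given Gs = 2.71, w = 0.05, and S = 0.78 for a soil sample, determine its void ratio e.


Using the relation e = Gs * w / S
e = 2.71 * 0.05 / 0.78
e = 0.1737


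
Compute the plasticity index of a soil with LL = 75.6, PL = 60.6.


Using PI = LL - PL
PI = 75.6 - 60.6
PI = 15.0


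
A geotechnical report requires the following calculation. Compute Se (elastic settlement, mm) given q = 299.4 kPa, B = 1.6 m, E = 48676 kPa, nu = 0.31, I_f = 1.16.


Result: 10.319 mm

Derivation:
Using Se = q * B * (1 - nu^2) * I_f / E
1 - nu^2 = 1 - 0.31^2 = 0.9039
Se = 299.4 * 1.6 * 0.9039 * 1.16 / 48676
Se = 0.010319 m
Convert to mm: Se = 0.010319 * 1000 = 10.319 mm


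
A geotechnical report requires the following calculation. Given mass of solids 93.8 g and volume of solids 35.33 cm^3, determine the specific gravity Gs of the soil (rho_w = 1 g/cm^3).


Result: 2.655

Derivation:
Using Gs = m_s / (V_s * rho_w)
Since rho_w = 1 g/cm^3:
Gs = 93.8 / 35.33
Gs = 2.655


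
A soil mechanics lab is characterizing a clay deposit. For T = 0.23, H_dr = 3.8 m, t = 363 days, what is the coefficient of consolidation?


Using cv = T * H_dr^2 / t
H_dr^2 = 3.8^2 = 14.44
cv = 0.23 * 14.44 / 363
cv = 0.00915 m^2/day


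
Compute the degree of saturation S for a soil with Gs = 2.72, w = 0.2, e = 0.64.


Using S = Gs * w / e
S = 2.72 * 0.2 / 0.64
S = 0.85


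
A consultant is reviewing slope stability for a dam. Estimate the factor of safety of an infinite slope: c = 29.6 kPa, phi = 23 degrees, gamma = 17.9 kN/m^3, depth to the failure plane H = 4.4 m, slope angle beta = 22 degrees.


Using Fs = c / (gamma*H*sin(beta)*cos(beta)) + tan(phi)/tan(beta)
Cohesion contribution = 29.6 / (17.9*4.4*sin(22)*cos(22))
Cohesion contribution = 1.08204
Friction contribution = tan(23)/tan(22) = 1.05061
Fs = 1.08204 + 1.05061
Fs = 2.133


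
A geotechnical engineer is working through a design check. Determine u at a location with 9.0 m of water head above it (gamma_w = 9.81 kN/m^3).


Using u = gamma_w * h_w
u = 9.81 * 9.0
u = 88.29 kPa


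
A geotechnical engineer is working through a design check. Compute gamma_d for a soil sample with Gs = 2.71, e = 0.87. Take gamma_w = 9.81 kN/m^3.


Result: 14.217 kN/m^3

Derivation:
Using gamma_d = Gs * gamma_w / (1 + e)
gamma_d = 2.71 * 9.81 / (1 + 0.87)
gamma_d = 2.71 * 9.81 / 1.87
gamma_d = 14.217 kN/m^3


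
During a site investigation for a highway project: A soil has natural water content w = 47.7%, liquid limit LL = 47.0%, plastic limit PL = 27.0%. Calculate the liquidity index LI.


First compute the plasticity index:
PI = LL - PL = 47.0 - 27.0 = 20.0
Then compute the liquidity index:
LI = (w - PL) / PI
LI = (47.7 - 27.0) / 20.0
LI = 1.035


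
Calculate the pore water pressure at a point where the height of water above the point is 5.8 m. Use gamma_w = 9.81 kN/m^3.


Using u = gamma_w * h_w
u = 9.81 * 5.8
u = 56.9 kPa


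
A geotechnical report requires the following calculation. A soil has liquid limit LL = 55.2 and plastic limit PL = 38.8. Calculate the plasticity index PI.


Using PI = LL - PL
PI = 55.2 - 38.8
PI = 16.4


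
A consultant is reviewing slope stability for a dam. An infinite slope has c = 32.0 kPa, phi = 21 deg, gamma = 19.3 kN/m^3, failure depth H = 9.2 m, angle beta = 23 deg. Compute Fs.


Using Fs = c / (gamma*H*sin(beta)*cos(beta)) + tan(phi)/tan(beta)
Cohesion contribution = 32.0 / (19.3*9.2*sin(23)*cos(23))
Cohesion contribution = 0.501073
Friction contribution = tan(21)/tan(23) = 0.904327
Fs = 0.501073 + 0.904327
Fs = 1.405


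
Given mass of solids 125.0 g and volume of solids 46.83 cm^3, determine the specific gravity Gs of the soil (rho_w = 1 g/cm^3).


Using Gs = m_s / (V_s * rho_w)
Since rho_w = 1 g/cm^3:
Gs = 125.0 / 46.83
Gs = 2.669


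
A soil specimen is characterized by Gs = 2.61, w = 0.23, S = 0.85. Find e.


Using the relation e = Gs * w / S
e = 2.61 * 0.23 / 0.85
e = 0.7062


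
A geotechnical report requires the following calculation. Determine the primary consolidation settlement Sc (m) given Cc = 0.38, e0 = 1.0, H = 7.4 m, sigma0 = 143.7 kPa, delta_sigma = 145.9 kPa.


Result: 0.4279 m

Derivation:
Using Sc = Cc * H / (1 + e0) * log10((sigma0 + delta_sigma) / sigma0)
Stress ratio = (143.7 + 145.9) / 143.7 = 2.01531
log10(2.01531) = 0.304342
Cc * H / (1 + e0) = 0.38 * 7.4 / (1 + 1.0) = 1.406
Sc = 1.406 * 0.304342
Sc = 0.4279 m


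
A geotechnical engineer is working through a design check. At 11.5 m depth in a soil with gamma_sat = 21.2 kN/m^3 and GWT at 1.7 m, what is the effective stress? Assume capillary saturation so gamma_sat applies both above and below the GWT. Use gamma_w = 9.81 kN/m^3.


Total stress = gamma_sat * depth
sigma = 21.2 * 11.5 = 243.8 kPa
Pore water pressure u = gamma_w * (depth - d_wt)
u = 9.81 * (11.5 - 1.7) = 96.138 kPa
Effective stress = sigma - u
sigma' = 243.8 - 96.138 = 147.66 kPa


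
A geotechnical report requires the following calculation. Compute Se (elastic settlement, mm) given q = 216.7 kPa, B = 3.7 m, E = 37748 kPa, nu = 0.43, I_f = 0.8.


Using Se = q * B * (1 - nu^2) * I_f / E
1 - nu^2 = 1 - 0.43^2 = 0.8151
Se = 216.7 * 3.7 * 0.8151 * 0.8 / 37748
Se = 0.013851 m
Convert to mm: Se = 0.013851 * 1000 = 13.851 mm


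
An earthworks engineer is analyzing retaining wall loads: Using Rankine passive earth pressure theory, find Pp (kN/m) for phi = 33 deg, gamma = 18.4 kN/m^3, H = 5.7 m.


Result: 1013.93 kN/m

Derivation:
Compute passive earth pressure coefficient:
Kp = tan^2(45 + phi/2) = tan^2(61.5) = 3.39212
Compute passive force:
Pp = 0.5 * Kp * gamma * H^2
Pp = 0.5 * 3.39212 * 18.4 * 5.7^2
Pp = 1013.93 kN/m


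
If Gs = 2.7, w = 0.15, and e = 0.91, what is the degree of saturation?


Result: 0.4451

Derivation:
Using S = Gs * w / e
S = 2.7 * 0.15 / 0.91
S = 0.4451


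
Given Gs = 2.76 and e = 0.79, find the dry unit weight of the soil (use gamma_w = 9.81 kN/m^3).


Using gamma_d = Gs * gamma_w / (1 + e)
gamma_d = 2.76 * 9.81 / (1 + 0.79)
gamma_d = 2.76 * 9.81 / 1.79
gamma_d = 15.126 kN/m^3


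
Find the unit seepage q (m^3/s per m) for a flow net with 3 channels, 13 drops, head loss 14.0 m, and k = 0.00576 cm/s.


Convert k to m/s for unit consistency with H:
k = 0.00576 cm/s = 0.00576 / 100 m/s = 5.76e-05 m/s
Using q = k * H * Nf / Nd
Nf / Nd = 3 / 13 = 0.2308
q = 5.76e-05 * 14.0 * 0.2308
q = 0.0001861 m^3/s per m


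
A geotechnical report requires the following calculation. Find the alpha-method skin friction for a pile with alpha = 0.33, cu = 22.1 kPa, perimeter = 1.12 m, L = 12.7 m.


Result: 103.74 kN

Derivation:
Using Qs = alpha * cu * perimeter * L
Qs = 0.33 * 22.1 * 1.12 * 12.7
Qs = 103.74 kN


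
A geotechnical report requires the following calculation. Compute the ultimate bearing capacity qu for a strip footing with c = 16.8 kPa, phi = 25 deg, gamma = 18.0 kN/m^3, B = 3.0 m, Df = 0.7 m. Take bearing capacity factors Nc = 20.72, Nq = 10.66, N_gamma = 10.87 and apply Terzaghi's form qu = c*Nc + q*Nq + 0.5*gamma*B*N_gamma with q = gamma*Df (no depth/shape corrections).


Compute qu = c*Nc + gamma*Df*Nq + 0.5*gamma*B*N_gamma
Term 1: 16.8 * 20.72 = 348.096
Term 2: 18.0 * 0.7 * 10.66 = 134.316
Term 3: 0.5 * 18.0 * 3.0 * 10.87 = 293.49
qu = 348.096 + 134.316 + 293.49
qu = 775.9 kPa


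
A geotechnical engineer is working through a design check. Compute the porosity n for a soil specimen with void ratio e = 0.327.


Result: 0.2464

Derivation:
Using the relation n = e / (1 + e)
n = 0.327 / (1 + 0.327)
n = 0.327 / 1.327
n = 0.2464


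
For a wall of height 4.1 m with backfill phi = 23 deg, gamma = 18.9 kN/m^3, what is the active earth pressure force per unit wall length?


Compute active earth pressure coefficient:
Ka = tan^2(45 - phi/2) = tan^2(33.5) = 0.438092
Compute active force:
Pa = 0.5 * Ka * gamma * H^2
Pa = 0.5 * 0.438092 * 18.9 * 4.1^2
Pa = 69.59 kN/m


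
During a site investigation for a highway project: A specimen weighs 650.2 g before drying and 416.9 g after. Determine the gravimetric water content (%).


Result: 55.96 %

Derivation:
Using w = (m_wet - m_dry) / m_dry * 100
m_wet - m_dry = 650.2 - 416.9 = 233.3 g
w = 233.3 / 416.9 * 100
w = 55.96 %


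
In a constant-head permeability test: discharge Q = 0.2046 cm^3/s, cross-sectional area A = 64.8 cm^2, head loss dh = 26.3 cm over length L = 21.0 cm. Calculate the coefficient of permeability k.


Compute hydraulic gradient:
i = dh / L = 26.3 / 21.0 = 1.25238
Then apply Darcy's law:
k = Q / (A * i)
k = 0.2046 / (64.8 * 1.25238)
k = 0.2046 / 81.1543
k = 0.002521 cm/s


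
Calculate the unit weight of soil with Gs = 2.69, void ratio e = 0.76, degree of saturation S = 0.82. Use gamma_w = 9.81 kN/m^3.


Using gamma = gamma_w * (Gs + S*e) / (1 + e)
Numerator: Gs + S*e = 2.69 + 0.82*0.76 = 3.3132
Denominator: 1 + e = 1 + 0.76 = 1.76
gamma = 9.81 * 3.3132 / 1.76
gamma = 18.467 kN/m^3


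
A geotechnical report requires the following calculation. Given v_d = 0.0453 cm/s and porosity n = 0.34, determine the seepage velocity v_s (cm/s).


Using v_s = v_d / n
v_s = 0.0453 / 0.34
v_s = 0.13324 cm/s


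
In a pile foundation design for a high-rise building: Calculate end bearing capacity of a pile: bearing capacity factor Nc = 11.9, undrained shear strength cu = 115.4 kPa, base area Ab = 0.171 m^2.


Result: 234.83 kN

Derivation:
Using Qb = Nc * cu * Ab
Qb = 11.9 * 115.4 * 0.171
Qb = 234.83 kN


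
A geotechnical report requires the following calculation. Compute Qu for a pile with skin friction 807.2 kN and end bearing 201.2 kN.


Using Qu = Qf + Qb
Qu = 807.2 + 201.2
Qu = 1008.4 kN


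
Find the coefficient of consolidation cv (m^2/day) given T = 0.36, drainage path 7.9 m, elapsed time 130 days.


Using cv = T * H_dr^2 / t
H_dr^2 = 7.9^2 = 62.41
cv = 0.36 * 62.41 / 130
cv = 0.17283 m^2/day


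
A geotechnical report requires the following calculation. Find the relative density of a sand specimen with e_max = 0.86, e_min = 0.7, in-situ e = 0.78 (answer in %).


Using Dr = (e_max - e) / (e_max - e_min) * 100
e_max - e = 0.86 - 0.78 = 0.08
e_max - e_min = 0.86 - 0.7 = 0.16
Dr = 0.08 / 0.16 * 100
Dr = 50.0 %


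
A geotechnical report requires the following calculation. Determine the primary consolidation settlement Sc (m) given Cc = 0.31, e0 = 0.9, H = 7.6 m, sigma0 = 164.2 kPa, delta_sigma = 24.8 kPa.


Using Sc = Cc * H / (1 + e0) * log10((sigma0 + delta_sigma) / sigma0)
Stress ratio = (164.2 + 24.8) / 164.2 = 1.15104
log10(1.15104) = 0.0610887
Cc * H / (1 + e0) = 0.31 * 7.6 / (1 + 0.9) = 1.24
Sc = 1.24 * 0.0610887
Sc = 0.0757 m


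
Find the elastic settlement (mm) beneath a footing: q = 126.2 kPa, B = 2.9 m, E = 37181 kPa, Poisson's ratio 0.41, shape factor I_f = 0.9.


Using Se = q * B * (1 - nu^2) * I_f / E
1 - nu^2 = 1 - 0.41^2 = 0.8319
Se = 126.2 * 2.9 * 0.8319 * 0.9 / 37181
Se = 0.007370 m
Convert to mm: Se = 0.007370 * 1000 = 7.37 mm


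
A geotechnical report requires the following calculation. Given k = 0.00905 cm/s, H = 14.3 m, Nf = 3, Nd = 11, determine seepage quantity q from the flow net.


Result: 0.000353 m^3/s per m

Derivation:
Convert k to m/s for unit consistency with H:
k = 0.00905 cm/s = 0.00905 / 100 m/s = 9.05e-05 m/s
Using q = k * H * Nf / Nd
Nf / Nd = 3 / 11 = 0.2727
q = 9.05e-05 * 14.3 * 0.2727
q = 0.000353 m^3/s per m


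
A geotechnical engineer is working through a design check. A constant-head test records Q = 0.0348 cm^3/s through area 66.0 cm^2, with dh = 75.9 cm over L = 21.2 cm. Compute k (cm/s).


Compute hydraulic gradient:
i = dh / L = 75.9 / 21.2 = 3.58019
Then apply Darcy's law:
k = Q / (A * i)
k = 0.0348 / (66.0 * 3.58019)
k = 0.0348 / 236.292
k = 0.000147 cm/s


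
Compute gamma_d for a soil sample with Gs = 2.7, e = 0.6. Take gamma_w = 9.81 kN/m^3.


Using gamma_d = Gs * gamma_w / (1 + e)
gamma_d = 2.7 * 9.81 / (1 + 0.6)
gamma_d = 2.7 * 9.81 / 1.6
gamma_d = 16.554 kN/m^3


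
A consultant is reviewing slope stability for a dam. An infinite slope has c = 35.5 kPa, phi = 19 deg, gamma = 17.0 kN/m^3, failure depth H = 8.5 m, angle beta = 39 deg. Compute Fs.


Using Fs = c / (gamma*H*sin(beta)*cos(beta)) + tan(phi)/tan(beta)
Cohesion contribution = 35.5 / (17.0*8.5*sin(39)*cos(39))
Cohesion contribution = 0.502327
Friction contribution = tan(19)/tan(39) = 0.425209
Fs = 0.502327 + 0.425209
Fs = 0.928


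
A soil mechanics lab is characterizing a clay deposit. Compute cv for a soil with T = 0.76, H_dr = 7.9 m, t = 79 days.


Using cv = T * H_dr^2 / t
H_dr^2 = 7.9^2 = 62.41
cv = 0.76 * 62.41 / 79
cv = 0.6004 m^2/day


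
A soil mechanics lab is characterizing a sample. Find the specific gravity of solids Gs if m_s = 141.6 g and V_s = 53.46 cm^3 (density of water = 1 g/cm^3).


Using Gs = m_s / (V_s * rho_w)
Since rho_w = 1 g/cm^3:
Gs = 141.6 / 53.46
Gs = 2.649


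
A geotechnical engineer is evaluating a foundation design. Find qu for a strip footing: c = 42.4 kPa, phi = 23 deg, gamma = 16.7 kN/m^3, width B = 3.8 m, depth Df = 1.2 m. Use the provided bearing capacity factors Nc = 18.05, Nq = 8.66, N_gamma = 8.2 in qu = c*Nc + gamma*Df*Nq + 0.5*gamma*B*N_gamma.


Compute qu = c*Nc + gamma*Df*Nq + 0.5*gamma*B*N_gamma
Term 1: 42.4 * 18.05 = 765.32
Term 2: 16.7 * 1.2 * 8.66 = 173.5464
Term 3: 0.5 * 16.7 * 3.8 * 8.2 = 260.186
qu = 765.32 + 173.5464 + 260.186
qu = 1199.05 kPa


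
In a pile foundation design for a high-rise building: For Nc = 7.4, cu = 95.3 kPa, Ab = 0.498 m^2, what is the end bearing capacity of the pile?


Using Qb = Nc * cu * Ab
Qb = 7.4 * 95.3 * 0.498
Qb = 351.2 kN


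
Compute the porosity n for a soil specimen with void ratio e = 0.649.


Using the relation n = e / (1 + e)
n = 0.649 / (1 + 0.649)
n = 0.649 / 1.649
n = 0.3936


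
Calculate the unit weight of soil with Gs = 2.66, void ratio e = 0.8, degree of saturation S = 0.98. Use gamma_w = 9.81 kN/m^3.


Result: 18.77 kN/m^3

Derivation:
Using gamma = gamma_w * (Gs + S*e) / (1 + e)
Numerator: Gs + S*e = 2.66 + 0.98*0.8 = 3.444
Denominator: 1 + e = 1 + 0.8 = 1.8
gamma = 9.81 * 3.444 / 1.8
gamma = 18.77 kN/m^3


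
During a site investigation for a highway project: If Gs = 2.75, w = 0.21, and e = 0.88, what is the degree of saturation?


Result: 0.6562

Derivation:
Using S = Gs * w / e
S = 2.75 * 0.21 / 0.88
S = 0.6562


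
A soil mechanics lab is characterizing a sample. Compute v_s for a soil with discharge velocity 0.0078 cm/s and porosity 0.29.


Using v_s = v_d / n
v_s = 0.0078 / 0.29
v_s = 0.0269 cm/s


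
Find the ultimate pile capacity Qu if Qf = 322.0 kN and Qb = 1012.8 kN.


Using Qu = Qf + Qb
Qu = 322.0 + 1012.8
Qu = 1334.8 kN


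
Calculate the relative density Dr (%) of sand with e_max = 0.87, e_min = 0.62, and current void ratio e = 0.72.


Result: 60.0 %

Derivation:
Using Dr = (e_max - e) / (e_max - e_min) * 100
e_max - e = 0.87 - 0.72 = 0.15
e_max - e_min = 0.87 - 0.62 = 0.25
Dr = 0.15 / 0.25 * 100
Dr = 60.0 %


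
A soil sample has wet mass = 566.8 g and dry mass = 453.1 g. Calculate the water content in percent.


Result: 25.09 %

Derivation:
Using w = (m_wet - m_dry) / m_dry * 100
m_wet - m_dry = 566.8 - 453.1 = 113.7 g
w = 113.7 / 453.1 * 100
w = 25.09 %


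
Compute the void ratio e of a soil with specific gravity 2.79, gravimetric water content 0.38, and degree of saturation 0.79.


Using the relation e = Gs * w / S
e = 2.79 * 0.38 / 0.79
e = 1.342


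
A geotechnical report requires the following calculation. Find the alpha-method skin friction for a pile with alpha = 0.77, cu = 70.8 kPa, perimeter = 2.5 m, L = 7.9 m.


Result: 1076.69 kN

Derivation:
Using Qs = alpha * cu * perimeter * L
Qs = 0.77 * 70.8 * 2.5 * 7.9
Qs = 1076.69 kN


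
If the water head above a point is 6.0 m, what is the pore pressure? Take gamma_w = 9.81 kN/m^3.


Using u = gamma_w * h_w
u = 9.81 * 6.0
u = 58.86 kPa


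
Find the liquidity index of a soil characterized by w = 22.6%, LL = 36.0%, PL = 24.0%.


First compute the plasticity index:
PI = LL - PL = 36.0 - 24.0 = 12.0
Then compute the liquidity index:
LI = (w - PL) / PI
LI = (22.6 - 24.0) / 12.0
LI = -0.117


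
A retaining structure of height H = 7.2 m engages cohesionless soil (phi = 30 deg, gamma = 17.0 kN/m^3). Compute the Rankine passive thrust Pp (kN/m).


Compute passive earth pressure coefficient:
Kp = tan^2(45 + phi/2) = tan^2(60.0) = 3
Compute passive force:
Pp = 0.5 * Kp * gamma * H^2
Pp = 0.5 * 3 * 17.0 * 7.2^2
Pp = 1321.92 kN/m


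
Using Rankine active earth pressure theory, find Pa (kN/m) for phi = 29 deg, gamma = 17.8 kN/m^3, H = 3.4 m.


Result: 35.7 kN/m

Derivation:
Compute active earth pressure coefficient:
Ka = tan^2(45 - phi/2) = tan^2(30.5) = 0.346974
Compute active force:
Pa = 0.5 * Ka * gamma * H^2
Pa = 0.5 * 0.346974 * 17.8 * 3.4^2
Pa = 35.7 kN/m


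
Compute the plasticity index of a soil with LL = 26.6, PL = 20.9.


Using PI = LL - PL
PI = 26.6 - 20.9
PI = 5.7


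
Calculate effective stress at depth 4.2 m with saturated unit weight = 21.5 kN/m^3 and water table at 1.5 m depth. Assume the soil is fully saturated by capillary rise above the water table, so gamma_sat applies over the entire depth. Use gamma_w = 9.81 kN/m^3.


Total stress = gamma_sat * depth
sigma = 21.5 * 4.2 = 90.3 kPa
Pore water pressure u = gamma_w * (depth - d_wt)
u = 9.81 * (4.2 - 1.5) = 26.487 kPa
Effective stress = sigma - u
sigma' = 90.3 - 26.487 = 63.81 kPa


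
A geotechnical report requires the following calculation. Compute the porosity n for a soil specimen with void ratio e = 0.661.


Using the relation n = e / (1 + e)
n = 0.661 / (1 + 0.661)
n = 0.661 / 1.661
n = 0.398


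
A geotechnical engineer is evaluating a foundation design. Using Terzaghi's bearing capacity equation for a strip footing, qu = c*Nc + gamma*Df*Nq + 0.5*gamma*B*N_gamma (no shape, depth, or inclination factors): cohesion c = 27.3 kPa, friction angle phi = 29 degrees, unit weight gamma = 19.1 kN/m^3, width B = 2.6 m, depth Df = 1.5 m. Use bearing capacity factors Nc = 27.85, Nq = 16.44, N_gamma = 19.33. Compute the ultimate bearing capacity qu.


Compute qu = c*Nc + gamma*Df*Nq + 0.5*gamma*B*N_gamma
Term 1: 27.3 * 27.85 = 760.305
Term 2: 19.1 * 1.5 * 16.44 = 471.006
Term 3: 0.5 * 19.1 * 2.6 * 19.33 = 479.9639
qu = 760.305 + 471.006 + 479.9639
qu = 1711.27 kPa


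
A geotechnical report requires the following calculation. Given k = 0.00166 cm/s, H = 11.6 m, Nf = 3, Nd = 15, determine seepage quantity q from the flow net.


Convert k to m/s for unit consistency with H:
k = 0.00166 cm/s = 0.00166 / 100 m/s = 1.66e-05 m/s
Using q = k * H * Nf / Nd
Nf / Nd = 3 / 15 = 0.2
q = 1.66e-05 * 11.6 * 0.2
q = 3.851e-05 m^3/s per m


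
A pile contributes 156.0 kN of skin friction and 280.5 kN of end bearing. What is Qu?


Using Qu = Qf + Qb
Qu = 156.0 + 280.5
Qu = 436.5 kN


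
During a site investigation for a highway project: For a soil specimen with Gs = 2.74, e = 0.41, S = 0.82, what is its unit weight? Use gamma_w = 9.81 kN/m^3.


Result: 21.402 kN/m^3

Derivation:
Using gamma = gamma_w * (Gs + S*e) / (1 + e)
Numerator: Gs + S*e = 2.74 + 0.82*0.41 = 3.0762
Denominator: 1 + e = 1 + 0.41 = 1.41
gamma = 9.81 * 3.0762 / 1.41
gamma = 21.402 kN/m^3


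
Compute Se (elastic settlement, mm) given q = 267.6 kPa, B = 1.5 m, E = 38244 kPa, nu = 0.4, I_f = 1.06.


Using Se = q * B * (1 - nu^2) * I_f / E
1 - nu^2 = 1 - 0.4^2 = 0.84
Se = 267.6 * 1.5 * 0.84 * 1.06 / 38244
Se = 0.009345 m
Convert to mm: Se = 0.009345 * 1000 = 9.345 mm


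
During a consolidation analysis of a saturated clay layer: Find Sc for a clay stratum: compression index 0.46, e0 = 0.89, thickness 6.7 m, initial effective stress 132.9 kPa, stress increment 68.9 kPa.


Using Sc = Cc * H / (1 + e0) * log10((sigma0 + delta_sigma) / sigma0)
Stress ratio = (132.9 + 68.9) / 132.9 = 1.51843
log10(1.51843) = 0.181396
Cc * H / (1 + e0) = 0.46 * 6.7 / (1 + 0.89) = 1.63069
Sc = 1.63069 * 0.181396
Sc = 0.2958 m


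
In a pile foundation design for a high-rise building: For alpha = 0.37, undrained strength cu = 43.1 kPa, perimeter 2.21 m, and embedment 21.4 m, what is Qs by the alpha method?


Using Qs = alpha * cu * perimeter * L
Qs = 0.37 * 43.1 * 2.21 * 21.4
Qs = 754.2 kN


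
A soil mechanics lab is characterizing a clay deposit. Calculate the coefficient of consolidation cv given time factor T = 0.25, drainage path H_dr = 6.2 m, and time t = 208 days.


Result: 0.0462 m^2/day

Derivation:
Using cv = T * H_dr^2 / t
H_dr^2 = 6.2^2 = 38.44
cv = 0.25 * 38.44 / 208
cv = 0.0462 m^2/day


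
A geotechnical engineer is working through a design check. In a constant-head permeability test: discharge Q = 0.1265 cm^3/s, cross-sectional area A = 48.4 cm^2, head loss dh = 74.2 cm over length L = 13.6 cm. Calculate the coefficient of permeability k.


Compute hydraulic gradient:
i = dh / L = 74.2 / 13.6 = 5.45588
Then apply Darcy's law:
k = Q / (A * i)
k = 0.1265 / (48.4 * 5.45588)
k = 0.1265 / 264.065
k = 0.000479 cm/s


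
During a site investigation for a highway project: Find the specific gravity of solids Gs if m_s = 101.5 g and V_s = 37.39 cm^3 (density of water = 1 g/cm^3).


Using Gs = m_s / (V_s * rho_w)
Since rho_w = 1 g/cm^3:
Gs = 101.5 / 37.39
Gs = 2.715


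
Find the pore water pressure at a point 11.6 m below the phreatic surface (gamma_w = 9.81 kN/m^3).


Result: 113.8 kPa

Derivation:
Using u = gamma_w * h_w
u = 9.81 * 11.6
u = 113.8 kPa


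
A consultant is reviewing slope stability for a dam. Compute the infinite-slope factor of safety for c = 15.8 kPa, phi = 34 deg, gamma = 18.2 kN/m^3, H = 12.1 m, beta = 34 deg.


Using Fs = c / (gamma*H*sin(beta)*cos(beta)) + tan(phi)/tan(beta)
Cohesion contribution = 15.8 / (18.2*12.1*sin(34)*cos(34))
Cohesion contribution = 0.154762
Friction contribution = tan(34)/tan(34) = 1
Fs = 0.154762 + 1
Fs = 1.155


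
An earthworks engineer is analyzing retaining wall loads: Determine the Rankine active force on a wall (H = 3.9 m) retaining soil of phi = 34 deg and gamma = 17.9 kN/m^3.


Compute active earth pressure coefficient:
Ka = tan^2(45 - phi/2) = tan^2(28.0) = 0.282715
Compute active force:
Pa = 0.5 * Ka * gamma * H^2
Pa = 0.5 * 0.282715 * 17.9 * 3.9^2
Pa = 38.49 kN/m


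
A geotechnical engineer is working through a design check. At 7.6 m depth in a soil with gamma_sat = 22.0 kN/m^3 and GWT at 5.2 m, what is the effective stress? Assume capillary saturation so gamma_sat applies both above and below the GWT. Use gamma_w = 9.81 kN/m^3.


Total stress = gamma_sat * depth
sigma = 22.0 * 7.6 = 167.2 kPa
Pore water pressure u = gamma_w * (depth - d_wt)
u = 9.81 * (7.6 - 5.2) = 23.544 kPa
Effective stress = sigma - u
sigma' = 167.2 - 23.544 = 143.66 kPa


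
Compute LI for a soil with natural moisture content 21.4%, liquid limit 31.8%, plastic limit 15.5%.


First compute the plasticity index:
PI = LL - PL = 31.8 - 15.5 = 16.3
Then compute the liquidity index:
LI = (w - PL) / PI
LI = (21.4 - 15.5) / 16.3
LI = 0.362


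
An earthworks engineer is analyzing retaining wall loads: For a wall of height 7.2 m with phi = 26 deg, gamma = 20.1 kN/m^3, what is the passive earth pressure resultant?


Compute passive earth pressure coefficient:
Kp = tan^2(45 + phi/2) = tan^2(58.0) = 2.561071
Compute passive force:
Pp = 0.5 * Kp * gamma * H^2
Pp = 0.5 * 2.561071 * 20.1 * 7.2^2
Pp = 1334.3 kN/m


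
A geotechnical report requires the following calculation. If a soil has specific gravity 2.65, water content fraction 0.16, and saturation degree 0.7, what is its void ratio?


Result: 0.6057

Derivation:
Using the relation e = Gs * w / S
e = 2.65 * 0.16 / 0.7
e = 0.6057


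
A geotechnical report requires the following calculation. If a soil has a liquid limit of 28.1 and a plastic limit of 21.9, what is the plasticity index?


Result: 6.2

Derivation:
Using PI = LL - PL
PI = 28.1 - 21.9
PI = 6.2


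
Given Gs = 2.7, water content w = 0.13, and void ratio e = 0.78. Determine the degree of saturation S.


Using S = Gs * w / e
S = 2.7 * 0.13 / 0.78
S = 0.45


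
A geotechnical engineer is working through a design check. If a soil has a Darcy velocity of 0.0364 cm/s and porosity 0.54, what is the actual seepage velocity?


Using v_s = v_d / n
v_s = 0.0364 / 0.54
v_s = 0.06741 cm/s


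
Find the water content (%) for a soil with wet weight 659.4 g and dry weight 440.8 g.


Result: 49.59 %

Derivation:
Using w = (m_wet - m_dry) / m_dry * 100
m_wet - m_dry = 659.4 - 440.8 = 218.6 g
w = 218.6 / 440.8 * 100
w = 49.59 %


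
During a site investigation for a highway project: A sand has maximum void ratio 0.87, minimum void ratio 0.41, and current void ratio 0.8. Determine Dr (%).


Result: 15.22 %

Derivation:
Using Dr = (e_max - e) / (e_max - e_min) * 100
e_max - e = 0.87 - 0.8 = 0.07
e_max - e_min = 0.87 - 0.41 = 0.46
Dr = 0.07 / 0.46 * 100
Dr = 15.22 %


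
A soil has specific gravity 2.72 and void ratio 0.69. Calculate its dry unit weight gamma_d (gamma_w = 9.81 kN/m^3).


Result: 15.789 kN/m^3

Derivation:
Using gamma_d = Gs * gamma_w / (1 + e)
gamma_d = 2.72 * 9.81 / (1 + 0.69)
gamma_d = 2.72 * 9.81 / 1.69
gamma_d = 15.789 kN/m^3


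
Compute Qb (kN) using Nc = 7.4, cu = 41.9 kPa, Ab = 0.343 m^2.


Result: 106.35 kN

Derivation:
Using Qb = Nc * cu * Ab
Qb = 7.4 * 41.9 * 0.343
Qb = 106.35 kN


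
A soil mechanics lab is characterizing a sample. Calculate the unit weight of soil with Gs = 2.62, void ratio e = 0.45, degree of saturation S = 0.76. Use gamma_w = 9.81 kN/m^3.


Using gamma = gamma_w * (Gs + S*e) / (1 + e)
Numerator: Gs + S*e = 2.62 + 0.76*0.45 = 2.962
Denominator: 1 + e = 1 + 0.45 = 1.45
gamma = 9.81 * 2.962 / 1.45
gamma = 20.039 kN/m^3


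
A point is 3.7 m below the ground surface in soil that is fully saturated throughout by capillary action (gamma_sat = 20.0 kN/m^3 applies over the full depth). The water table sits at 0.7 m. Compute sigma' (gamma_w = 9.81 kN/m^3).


Total stress = gamma_sat * depth
sigma = 20.0 * 3.7 = 74.0 kPa
Pore water pressure u = gamma_w * (depth - d_wt)
u = 9.81 * (3.7 - 0.7) = 29.43 kPa
Effective stress = sigma - u
sigma' = 74.0 - 29.43 = 44.57 kPa


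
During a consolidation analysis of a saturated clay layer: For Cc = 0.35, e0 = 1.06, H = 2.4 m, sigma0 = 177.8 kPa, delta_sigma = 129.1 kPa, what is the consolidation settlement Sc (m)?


Using Sc = Cc * H / (1 + e0) * log10((sigma0 + delta_sigma) / sigma0)
Stress ratio = (177.8 + 129.1) / 177.8 = 1.7261
log10(1.7261) = 0.237065
Cc * H / (1 + e0) = 0.35 * 2.4 / (1 + 1.06) = 0.407767
Sc = 0.407767 * 0.237065
Sc = 0.0967 m


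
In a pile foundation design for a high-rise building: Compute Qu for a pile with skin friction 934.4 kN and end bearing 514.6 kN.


Using Qu = Qf + Qb
Qu = 934.4 + 514.6
Qu = 1449.0 kN


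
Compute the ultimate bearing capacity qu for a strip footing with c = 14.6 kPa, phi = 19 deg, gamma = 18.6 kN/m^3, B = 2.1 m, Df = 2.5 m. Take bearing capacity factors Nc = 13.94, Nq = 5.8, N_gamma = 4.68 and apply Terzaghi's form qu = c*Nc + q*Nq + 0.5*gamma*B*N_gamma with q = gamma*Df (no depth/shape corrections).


Compute qu = c*Nc + gamma*Df*Nq + 0.5*gamma*B*N_gamma
Term 1: 14.6 * 13.94 = 203.524
Term 2: 18.6 * 2.5 * 5.8 = 269.7
Term 3: 0.5 * 18.6 * 2.1 * 4.68 = 91.4004
qu = 203.524 + 269.7 + 91.4004
qu = 564.62 kPa


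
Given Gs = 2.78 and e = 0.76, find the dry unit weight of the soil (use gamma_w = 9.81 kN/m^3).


Using gamma_d = Gs * gamma_w / (1 + e)
gamma_d = 2.78 * 9.81 / (1 + 0.76)
gamma_d = 2.78 * 9.81 / 1.76
gamma_d = 15.495 kN/m^3


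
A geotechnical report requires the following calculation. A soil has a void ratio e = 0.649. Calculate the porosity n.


Using the relation n = e / (1 + e)
n = 0.649 / (1 + 0.649)
n = 0.649 / 1.649
n = 0.3936


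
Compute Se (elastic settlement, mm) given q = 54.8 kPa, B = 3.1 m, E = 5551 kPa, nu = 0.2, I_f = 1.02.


Result: 29.967 mm

Derivation:
Using Se = q * B * (1 - nu^2) * I_f / E
1 - nu^2 = 1 - 0.2^2 = 0.96
Se = 54.8 * 3.1 * 0.96 * 1.02 / 5551
Se = 0.029967 m
Convert to mm: Se = 0.029967 * 1000 = 29.967 mm


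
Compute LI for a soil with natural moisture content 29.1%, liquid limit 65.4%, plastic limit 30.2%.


First compute the plasticity index:
PI = LL - PL = 65.4 - 30.2 = 35.2
Then compute the liquidity index:
LI = (w - PL) / PI
LI = (29.1 - 30.2) / 35.2
LI = -0.031


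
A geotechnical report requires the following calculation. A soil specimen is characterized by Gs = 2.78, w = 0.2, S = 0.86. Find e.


Using the relation e = Gs * w / S
e = 2.78 * 0.2 / 0.86
e = 0.6465


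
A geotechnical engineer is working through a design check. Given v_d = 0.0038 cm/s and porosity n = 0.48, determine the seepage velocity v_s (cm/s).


Using v_s = v_d / n
v_s = 0.0038 / 0.48
v_s = 0.00792 cm/s


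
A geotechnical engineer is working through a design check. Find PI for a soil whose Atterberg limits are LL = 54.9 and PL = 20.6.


Using PI = LL - PL
PI = 54.9 - 20.6
PI = 34.3


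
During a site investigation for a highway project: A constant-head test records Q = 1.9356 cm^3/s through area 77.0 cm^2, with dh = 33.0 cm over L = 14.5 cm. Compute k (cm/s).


Result: 0.011045 cm/s

Derivation:
Compute hydraulic gradient:
i = dh / L = 33.0 / 14.5 = 2.27586
Then apply Darcy's law:
k = Q / (A * i)
k = 1.9356 / (77.0 * 2.27586)
k = 1.9356 / 175.241
k = 0.011045 cm/s


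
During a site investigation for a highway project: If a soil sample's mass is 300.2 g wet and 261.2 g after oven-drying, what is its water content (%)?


Using w = (m_wet - m_dry) / m_dry * 100
m_wet - m_dry = 300.2 - 261.2 = 39.0 g
w = 39.0 / 261.2 * 100
w = 14.93 %


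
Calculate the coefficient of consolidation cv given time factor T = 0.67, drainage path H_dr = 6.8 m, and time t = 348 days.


Using cv = T * H_dr^2 / t
H_dr^2 = 6.8^2 = 46.24
cv = 0.67 * 46.24 / 348
cv = 0.08903 m^2/day


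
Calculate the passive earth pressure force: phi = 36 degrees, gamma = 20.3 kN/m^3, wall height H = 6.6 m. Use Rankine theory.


Result: 1703.03 kN/m

Derivation:
Compute passive earth pressure coefficient:
Kp = tan^2(45 + phi/2) = tan^2(63.0) = 3.85184
Compute passive force:
Pp = 0.5 * Kp * gamma * H^2
Pp = 0.5 * 3.85184 * 20.3 * 6.6^2
Pp = 1703.03 kN/m
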